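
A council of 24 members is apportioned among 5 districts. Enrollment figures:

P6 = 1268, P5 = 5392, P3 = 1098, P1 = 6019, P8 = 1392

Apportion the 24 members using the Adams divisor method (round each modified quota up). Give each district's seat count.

P6 2, P5 8, P3 2, P1 9, P8 3

Standard divisor 15169/24 ≈ 632.042; standard quotas: P6 2.006, P5 8.531, P3 1.737, P1 9.523, P8 2.202.
Rounding up gives 3, 9, 2, 10, 3 = 27 seats, so the divisor must be adjusted.
With modified divisor 680: modified quotas P6 1.865, P5 7.929, P3 1.615, P1 8.851, P8 2.047.
Rounding up: P6 2, P5 8, P3 2, P1 9, P8 3 (total 24).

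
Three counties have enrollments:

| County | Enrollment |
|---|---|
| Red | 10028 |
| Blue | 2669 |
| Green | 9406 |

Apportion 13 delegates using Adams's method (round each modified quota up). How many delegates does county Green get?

5

Standard divisor 22103/13 ≈ 1700.231; standard quotas: Red 5.898, Blue 1.570, Green 5.532.
Rounding up gives 6, 2, 6 = 14 seats, so the divisor must be adjusted.
With modified divisor 1900: modified quotas Red 5.278, Blue 1.405, Green 4.951.
Rounding up: Red 6, Blue 2, Green 5 (total 13).
Green receives 5.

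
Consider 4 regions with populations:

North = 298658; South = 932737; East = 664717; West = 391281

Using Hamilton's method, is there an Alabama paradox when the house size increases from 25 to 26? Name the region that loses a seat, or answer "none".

At 25 seats: North 3, South 10, East 7, West 5.
At 26 seats: North 3, South 11, East 8, West 4.
West drops from 5 to 4.

West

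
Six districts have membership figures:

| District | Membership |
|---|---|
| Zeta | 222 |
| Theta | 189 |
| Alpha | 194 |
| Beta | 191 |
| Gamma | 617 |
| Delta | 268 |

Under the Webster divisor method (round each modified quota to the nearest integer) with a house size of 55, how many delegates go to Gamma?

21

Standard divisor 1681/55 ≈ 30.564; standard quotas: Zeta 7.264, Theta 6.184, Alpha 6.347, Beta 6.249, Gamma 20.187, Delta 8.769.
Rounding to the nearest integer gives 7, 6, 6, 6, 20, 9 = 54 seats, so the divisor must be adjusted.
With modified divisor 30: modified quotas Zeta 7.400, Theta 6.300, Alpha 6.467, Beta 6.367, Gamma 20.567, Delta 8.933.
Rounding to the nearest integer: Zeta 7, Theta 6, Alpha 6, Beta 6, Gamma 21, Delta 9 (total 55).
Gamma receives 21.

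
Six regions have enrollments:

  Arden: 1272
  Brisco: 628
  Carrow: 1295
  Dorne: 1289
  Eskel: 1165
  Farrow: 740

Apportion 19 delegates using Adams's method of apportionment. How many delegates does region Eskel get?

3

Standard divisor 6389/19 ≈ 336.263; standard quotas: Arden 3.783, Brisco 1.868, Carrow 3.851, Dorne 3.833, Eskel 3.465, Farrow 2.201.
Rounding up gives 4, 2, 4, 4, 4, 3 = 21 seats, so the divisor must be adjusted.
With modified divisor 400: modified quotas Arden 3.180, Brisco 1.570, Carrow 3.237, Dorne 3.223, Eskel 2.913, Farrow 1.850.
Rounding up: Arden 4, Brisco 2, Carrow 4, Dorne 4, Eskel 3, Farrow 2 (total 19).
Eskel receives 3.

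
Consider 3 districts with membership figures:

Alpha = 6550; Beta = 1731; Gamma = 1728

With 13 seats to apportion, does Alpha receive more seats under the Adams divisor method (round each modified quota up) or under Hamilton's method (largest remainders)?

Hamilton

Adams: Alpha 8, Beta 3, Gamma 2.
Hamilton: Alpha 9, Beta 2, Gamma 2.
Alpha gets 8 under Adams and 9 under Hamilton.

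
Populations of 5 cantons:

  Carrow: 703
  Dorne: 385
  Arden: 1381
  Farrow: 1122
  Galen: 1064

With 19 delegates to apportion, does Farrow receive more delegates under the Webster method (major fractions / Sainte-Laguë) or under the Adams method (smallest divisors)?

Adams

Webster: Carrow 3, Dorne 2, Arden 6, Farrow 4, Galen 4.
Adams: Carrow 3, Dorne 2, Arden 5, Farrow 5, Galen 4.
Farrow gets 4 under Webster and 5 under Adams.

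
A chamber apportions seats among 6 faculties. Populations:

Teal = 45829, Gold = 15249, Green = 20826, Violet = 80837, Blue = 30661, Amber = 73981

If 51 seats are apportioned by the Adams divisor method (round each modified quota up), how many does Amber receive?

Standard divisor 267383/51 ≈ 5242.804; standard quotas: Teal 8.741, Gold 2.909, Green 3.972, Violet 15.419, Blue 5.848, Amber 14.111.
Rounding up gives 9, 3, 4, 16, 6, 15 = 53 seats, so the divisor must be adjusted.
With modified divisor 5500: modified quotas Teal 8.333, Gold 2.773, Green 3.787, Violet 14.698, Blue 5.575, Amber 13.451.
Rounding up: Teal 9, Gold 3, Green 4, Violet 15, Blue 6, Amber 14 (total 51).
Amber receives 14.

14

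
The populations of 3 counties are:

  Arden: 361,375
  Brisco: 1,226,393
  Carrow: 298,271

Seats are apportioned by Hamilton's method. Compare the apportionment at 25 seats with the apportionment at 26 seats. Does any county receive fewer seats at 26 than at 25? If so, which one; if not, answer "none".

none

At 25 seats: Arden 5, Brisco 16, Carrow 4.
At 26 seats: Arden 5, Brisco 17, Carrow 4.
No county's allocation decreased.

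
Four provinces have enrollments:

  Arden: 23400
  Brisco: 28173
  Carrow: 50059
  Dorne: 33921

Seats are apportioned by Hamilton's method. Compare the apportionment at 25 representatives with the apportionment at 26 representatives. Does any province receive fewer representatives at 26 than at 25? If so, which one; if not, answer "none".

Arden

At 25 seats: Arden 5, Brisco 5, Carrow 9, Dorne 6.
At 26 seats: Arden 4, Brisco 5, Carrow 10, Dorne 7.
Arden drops from 5 to 4.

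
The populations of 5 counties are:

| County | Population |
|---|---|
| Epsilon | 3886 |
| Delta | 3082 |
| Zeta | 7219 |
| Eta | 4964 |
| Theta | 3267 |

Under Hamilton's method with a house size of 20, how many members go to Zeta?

6

The standard divisor is 22418/20 ≈ 1120.9.
Standard quotas: Epsilon 3.4669, Delta 2.7496, Zeta 6.4404, Eta 4.4286, Theta 2.9146.
Lower quotas: Epsilon 3, Delta 2, Zeta 6, Eta 4, Theta 2 (sum 17, leaving 3 seats).
Remainders in descending order: Theta 0.9146, Delta 0.7496, Epsilon 0.4669, Zeta 0.4404, Eta 0.4286.
The surplus seats go to Theta, Delta, Epsilon.
Zeta receives 6.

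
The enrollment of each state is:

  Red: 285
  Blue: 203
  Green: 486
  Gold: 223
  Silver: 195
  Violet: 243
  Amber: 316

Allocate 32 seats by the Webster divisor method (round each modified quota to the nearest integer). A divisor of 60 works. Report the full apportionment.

Red: 5, Blue: 3, Green: 8, Gold: 4, Silver: 3, Violet: 4, Amber: 5

With modified divisor 60: modified quotas Red 4.750, Blue 3.383, Green 8.100, Gold 3.717, Silver 3.250, Violet 4.050, Amber 5.267.
Rounding to the nearest integer: Red 5, Blue 3, Green 8, Gold 4, Silver 3, Violet 4, Amber 5 (total 32).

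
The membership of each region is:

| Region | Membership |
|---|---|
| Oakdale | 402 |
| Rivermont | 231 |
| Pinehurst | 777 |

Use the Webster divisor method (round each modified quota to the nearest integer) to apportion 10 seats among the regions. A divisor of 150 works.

Oakdale 3, Rivermont 2, Pinehurst 5

With modified divisor 150: modified quotas Oakdale 2.680, Rivermont 1.540, Pinehurst 5.180.
Rounding to the nearest integer: Oakdale 3, Rivermont 2, Pinehurst 5 (total 10).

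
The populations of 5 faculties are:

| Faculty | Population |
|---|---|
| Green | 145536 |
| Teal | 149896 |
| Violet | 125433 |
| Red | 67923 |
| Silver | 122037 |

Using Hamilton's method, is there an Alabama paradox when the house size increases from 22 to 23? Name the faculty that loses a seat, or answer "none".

Red

At 22 seats: Green 5, Teal 5, Violet 5, Red 3, Silver 4.
At 23 seats: Green 5, Teal 6, Violet 5, Red 2, Silver 5.
Red drops from 3 to 2.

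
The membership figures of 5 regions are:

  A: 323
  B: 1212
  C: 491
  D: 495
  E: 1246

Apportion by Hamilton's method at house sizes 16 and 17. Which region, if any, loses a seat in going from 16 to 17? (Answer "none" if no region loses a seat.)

A

At 16 seats: A 2, B 5, C 2, D 2, E 5.
At 17 seats: A 1, B 6, C 2, D 2, E 6.
A drops from 2 to 1.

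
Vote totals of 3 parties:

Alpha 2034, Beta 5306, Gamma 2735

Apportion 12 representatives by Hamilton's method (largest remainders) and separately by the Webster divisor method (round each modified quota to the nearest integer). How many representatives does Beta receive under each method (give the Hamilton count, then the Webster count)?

Hamilton: Alpha 3, Beta 6, Gamma 3.
Webster: Alpha 2, Beta 7, Gamma 3.
Beta gets 6 under Hamilton and 7 under Webster.

6 and 7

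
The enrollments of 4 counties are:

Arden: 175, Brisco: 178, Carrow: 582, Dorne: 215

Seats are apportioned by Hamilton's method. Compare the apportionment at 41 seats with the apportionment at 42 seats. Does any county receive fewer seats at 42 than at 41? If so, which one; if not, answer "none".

At 41 seats: Arden 6, Brisco 6, Carrow 21, Dorne 8.
At 42 seats: Arden 6, Brisco 7, Carrow 21, Dorne 8.
No county's allocation decreased.

none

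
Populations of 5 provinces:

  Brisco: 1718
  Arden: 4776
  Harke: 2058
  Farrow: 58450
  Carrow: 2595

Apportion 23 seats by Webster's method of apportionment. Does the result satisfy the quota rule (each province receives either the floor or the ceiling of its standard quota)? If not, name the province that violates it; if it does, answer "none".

Farrow

Standard quotas: Brisco 0.568, Arden 1.578, Harke 0.680, Farrow 19.316, Carrow 0.858.
Webster allocation: Brisco 1, Arden 2, Harke 1, Farrow 18, Carrow 1.
Farrow has quota 19.316 (lower 19, upper 20) but receives 18 — outside the quota interval.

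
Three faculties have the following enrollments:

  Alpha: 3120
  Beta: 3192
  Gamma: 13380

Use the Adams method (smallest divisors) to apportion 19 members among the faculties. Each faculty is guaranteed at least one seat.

Alpha=3; Beta=3; Gamma=13

Standard divisor 19692/19 ≈ 1036.421; standard quotas: Alpha 3.010, Beta 3.080, Gamma 12.910.
Rounding up gives 4, 4, 13 = 21 seats, so the divisor must be adjusted.
With modified divisor 1100: modified quotas Alpha 2.836, Beta 2.902, Gamma 12.164.
Rounding up: Alpha 3, Beta 3, Gamma 13 (total 19).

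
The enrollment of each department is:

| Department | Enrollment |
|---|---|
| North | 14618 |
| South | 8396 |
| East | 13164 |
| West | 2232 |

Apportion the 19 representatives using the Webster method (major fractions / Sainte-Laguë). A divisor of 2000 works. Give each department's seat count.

North 7, South 4, East 7, West 1

With modified divisor 2000: modified quotas North 7.309, South 4.198, East 6.582, West 1.116.
Rounding to the nearest integer: North 7, South 4, East 7, West 1 (total 19).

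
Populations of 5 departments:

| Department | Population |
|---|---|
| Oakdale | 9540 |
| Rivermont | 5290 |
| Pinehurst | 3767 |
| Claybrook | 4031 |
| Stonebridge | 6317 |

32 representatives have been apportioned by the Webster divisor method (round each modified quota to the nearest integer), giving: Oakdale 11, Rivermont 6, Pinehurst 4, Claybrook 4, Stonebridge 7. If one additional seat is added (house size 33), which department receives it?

Priority for the next seat is population ÷ (current seats + 0.5).
Priorities: Oakdale 829.565, Rivermont 813.846, Pinehurst 837.111, Claybrook 895.778, Stonebridge 842.267.
Highest priority: Claybrook.

Claybrook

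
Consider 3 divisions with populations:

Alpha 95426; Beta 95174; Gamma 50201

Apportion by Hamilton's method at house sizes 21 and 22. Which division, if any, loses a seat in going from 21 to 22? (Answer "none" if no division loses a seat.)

Gamma

At 21 seats: Alpha 8, Beta 8, Gamma 5.
At 22 seats: Alpha 9, Beta 9, Gamma 4.
Gamma drops from 5 to 4.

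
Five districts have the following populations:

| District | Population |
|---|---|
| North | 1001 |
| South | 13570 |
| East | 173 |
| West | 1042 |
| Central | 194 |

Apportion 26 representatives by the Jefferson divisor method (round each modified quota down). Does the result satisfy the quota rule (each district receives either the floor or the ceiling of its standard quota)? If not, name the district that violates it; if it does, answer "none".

Standard quotas: North 1.629, South 22.079, East 0.281, West 1.695, Central 0.316.
Jefferson allocation: North 1, South 24, East 0, West 1, Central 0.
South has quota 22.079 (lower 22, upper 23) but receives 24 — outside the quota interval.

South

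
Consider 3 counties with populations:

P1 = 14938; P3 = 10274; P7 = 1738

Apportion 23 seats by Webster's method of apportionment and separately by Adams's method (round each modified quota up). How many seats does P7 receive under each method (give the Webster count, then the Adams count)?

1 and 2

Webster: P1 13, P3 9, P7 1.
Adams: P1 12, P3 9, P7 2.
P7 gets 1 under Webster and 2 under Adams.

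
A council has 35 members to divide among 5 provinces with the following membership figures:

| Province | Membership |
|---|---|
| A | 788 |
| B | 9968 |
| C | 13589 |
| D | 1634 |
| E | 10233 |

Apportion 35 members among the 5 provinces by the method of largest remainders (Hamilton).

A=1, B=10, C=13, D=1, E=10

Total 36212; standard divisor 36212/35 ≈ 1034.629.
Standard quotas: A 0.7616, B 9.6344, C 13.1342, D 1.5793, E 9.8905.
Lower quotas: A 0, B 9, C 13, D 1, E 9 (sum 32, leaving 3 seats).
Remainders in descending order: E 0.8905, A 0.7616, B 0.6344, D 0.5793, C 0.1342.
Largest remainders: E, A, B receive the extra seats.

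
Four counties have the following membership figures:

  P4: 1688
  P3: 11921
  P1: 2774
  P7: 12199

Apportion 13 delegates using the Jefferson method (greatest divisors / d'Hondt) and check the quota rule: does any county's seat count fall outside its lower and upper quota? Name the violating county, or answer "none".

none

Standard quotas: P4 0.768, P3 5.422, P1 1.262, P7 5.548.
Jefferson allocation: P4 0, P3 6, P1 1, P7 6.
Every allocation lies between the lower and upper quota.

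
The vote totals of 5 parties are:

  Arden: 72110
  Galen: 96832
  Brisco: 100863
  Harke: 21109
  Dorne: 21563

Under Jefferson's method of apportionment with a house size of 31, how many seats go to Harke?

Standard divisor 312477/31 ≈ 10079.903; standard quotas: Arden 7.154, Galen 9.606, Brisco 10.006, Harke 2.094, Dorne 2.139.
Rounding down gives 7, 9, 10, 2, 2 = 30 seats, so the divisor must be adjusted.
With modified divisor 9400: modified quotas Arden 7.671, Galen 10.301, Brisco 10.730, Harke 2.246, Dorne 2.294.
Rounding down: Arden 7, Galen 10, Brisco 10, Harke 2, Dorne 2 (total 31).
Harke receives 2.

2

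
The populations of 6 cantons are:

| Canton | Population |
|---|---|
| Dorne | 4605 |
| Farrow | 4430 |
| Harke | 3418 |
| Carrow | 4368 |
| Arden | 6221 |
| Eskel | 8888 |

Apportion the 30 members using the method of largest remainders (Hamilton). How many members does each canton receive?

Total 31930; standard divisor 31930/30 ≈ 1064.333.
Standard quotas: Dorne 4.3267, Farrow 4.1622, Harke 3.2114, Carrow 4.1040, Arden 5.8450, Eskel 8.3508.
Lower quotas: Dorne 4, Farrow 4, Harke 3, Carrow 4, Arden 5, Eskel 8 (sum 28, leaving 2 seats).
Remainders in descending order: Arden 0.8450, Eskel 0.3508, Dorne 0.3267, Harke 0.2114, Farrow 0.1622, Carrow 0.1040.
Largest remainders: Arden, Eskel receive the extra seats.

Dorne 4, Farrow 4, Harke 3, Carrow 4, Arden 6, Eskel 9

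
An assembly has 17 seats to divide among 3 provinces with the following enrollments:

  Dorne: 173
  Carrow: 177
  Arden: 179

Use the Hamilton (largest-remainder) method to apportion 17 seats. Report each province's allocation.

Dorne 5, Carrow 6, Arden 6

Standard divisor: 529 ÷ 17 ≈ 31.118.
Standard quotas: Dorne 5.560, Carrow 5.688, Arden 5.752.
Lower quotas: Dorne 5, Carrow 5, Arden 5 (sum 15, leaving 2 seats).
Remainders in descending order: Arden 0.752, Carrow 0.688, Dorne 0.560.
Largest remainders: Arden, Carrow receive the extra seats.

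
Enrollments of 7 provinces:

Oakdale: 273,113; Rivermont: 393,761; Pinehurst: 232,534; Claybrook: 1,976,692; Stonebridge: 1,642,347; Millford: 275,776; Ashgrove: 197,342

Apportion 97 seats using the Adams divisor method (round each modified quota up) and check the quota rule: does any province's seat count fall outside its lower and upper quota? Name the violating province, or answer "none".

Standard quotas: Oakdale 5.307, Rivermont 7.652, Pinehurst 4.519, Claybrook 38.413, Stonebridge 31.915, Millford 5.359, Ashgrove 3.835.
Adams allocation: Oakdale 6, Rivermont 8, Pinehurst 5, Claybrook 37, Stonebridge 31, Millford 6, Ashgrove 4.
Claybrook has quota 38.413 (lower 38, upper 39) but receives 37 — outside the quota interval.

Claybrook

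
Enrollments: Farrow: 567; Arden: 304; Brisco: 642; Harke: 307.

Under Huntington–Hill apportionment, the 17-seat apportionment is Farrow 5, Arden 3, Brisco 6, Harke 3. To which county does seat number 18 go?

Priority for the next seat is population ÷ (√(s·(s+1))).
Priorities: Farrow 103.520, Arden 87.757, Brisco 99.063, Harke 88.623.
Highest priority: Farrow.

Farrow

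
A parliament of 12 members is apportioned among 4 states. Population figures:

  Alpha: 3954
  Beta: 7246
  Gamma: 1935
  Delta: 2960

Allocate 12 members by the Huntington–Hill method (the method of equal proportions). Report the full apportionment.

With divisor 1346: modified quotas Alpha 2.938, Beta 5.383, Gamma 1.438, Delta 2.199.
Geometric-mean thresholds: Alpha √(2·3)=2.449, Beta √(5·6)=5.477, Gamma √(1·2)=1.414, Delta √(2·3)=2.449.
Each quota rounded against its threshold gives Alpha 3, Beta 5, Gamma 2, Delta 2 (total 12).

Alpha 3, Beta 5, Gamma 2, Delta 2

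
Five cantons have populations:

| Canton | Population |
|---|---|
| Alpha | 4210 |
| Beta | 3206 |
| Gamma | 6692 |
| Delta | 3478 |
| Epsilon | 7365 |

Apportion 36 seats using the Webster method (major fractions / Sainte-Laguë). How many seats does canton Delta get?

Standard divisor 24951/36 ≈ 693.083; standard quotas: Alpha 6.074, Beta 4.626, Gamma 9.655, Delta 5.018, Epsilon 10.626.
Rounding to the nearest integer gives 6, 5, 10, 5, 11 = 37 seats, so the divisor must be adjusted.
With modified divisor 702.9: modified quotas Alpha 5.989, Beta 4.561, Gamma 9.521, Delta 4.948, Epsilon 10.478.
Rounding to the nearest integer: Alpha 6, Beta 5, Gamma 10, Delta 5, Epsilon 10 (total 36).
Delta receives 5.

5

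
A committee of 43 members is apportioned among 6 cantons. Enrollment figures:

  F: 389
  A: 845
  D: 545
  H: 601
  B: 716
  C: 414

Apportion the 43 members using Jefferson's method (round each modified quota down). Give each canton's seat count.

Standard divisor 3510/43 ≈ 81.628; standard quotas: F 4.766, A 10.352, D 6.677, H 7.363, B 8.772, C 5.072.
Rounding down gives 4, 10, 6, 7, 8, 5 = 40 seats, so the divisor must be adjusted.
With modified divisor 77: modified quotas F 5.052, A 10.974, D 7.078, H 7.805, B 9.299, C 5.377.
Rounding down: F 5, A 10, D 7, H 7, B 9, C 5 (total 43).

F=5, A=10, D=7, H=7, B=9, C=5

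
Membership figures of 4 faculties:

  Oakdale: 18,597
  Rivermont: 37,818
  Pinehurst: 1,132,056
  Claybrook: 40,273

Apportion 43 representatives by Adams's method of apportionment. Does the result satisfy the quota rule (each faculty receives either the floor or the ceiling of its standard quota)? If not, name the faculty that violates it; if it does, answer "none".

Standard quotas: Oakdale 0.651, Rivermont 1.323, Pinehurst 39.616, Claybrook 1.409.
Adams allocation: Oakdale 1, Rivermont 2, Pinehurst 38, Claybrook 2.
Pinehurst has quota 39.616 (lower 39, upper 40) but receives 38 — outside the quota interval.

Pinehurst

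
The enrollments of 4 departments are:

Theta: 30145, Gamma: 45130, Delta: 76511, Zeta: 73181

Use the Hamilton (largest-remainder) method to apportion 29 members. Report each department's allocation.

Theta 4, Gamma 6, Delta 10, Zeta 9

Total 224967; standard divisor 224967/29 ≈ 7757.483.
Standard quotas: Theta 3.8859, Gamma 5.8176, Delta 9.8629, Zeta 9.4336.
Lower quotas: Theta 3, Gamma 5, Delta 9, Zeta 9 (sum 26, leaving 3 seats).
Remainders in descending order: Theta 0.8859, Delta 0.8629, Gamma 0.8176, Zeta 0.4336.
The surplus seats go to Theta, Delta, Gamma.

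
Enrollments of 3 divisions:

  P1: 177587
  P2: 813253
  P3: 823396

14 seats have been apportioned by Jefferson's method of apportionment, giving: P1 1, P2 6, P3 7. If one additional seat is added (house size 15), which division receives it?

Priority for the next seat is population ÷ (current seats + 1).
Priorities: P1 88793.500, P2 116179.000, P3 102924.500.
Highest priority: P2.

P2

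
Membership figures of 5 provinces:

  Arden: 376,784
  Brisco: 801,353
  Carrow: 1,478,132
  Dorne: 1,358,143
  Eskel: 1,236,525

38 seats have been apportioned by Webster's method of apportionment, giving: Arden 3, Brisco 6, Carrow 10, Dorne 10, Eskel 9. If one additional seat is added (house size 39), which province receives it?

Priority for the next seat is population ÷ (current seats + 0.5).
Priorities: Arden 107652.571, Brisco 123285.077, Carrow 140774.476, Dorne 129346.952, Eskel 130160.526.
Highest priority: Carrow.

Carrow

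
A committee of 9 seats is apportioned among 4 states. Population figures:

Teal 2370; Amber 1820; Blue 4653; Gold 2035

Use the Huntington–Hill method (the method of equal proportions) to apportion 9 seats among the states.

With divisor 1315: modified quotas Teal 1.802, Amber 1.384, Blue 3.538, Gold 1.548.
Geometric-mean thresholds: Teal √(1·2)=1.414, Amber √(1·2)=1.414, Blue √(3·4)=3.464, Gold √(1·2)=1.414.
Each quota rounded against its threshold gives Teal 2, Amber 1, Blue 4, Gold 2 (total 9).

Teal 2, Amber 1, Blue 4, Gold 2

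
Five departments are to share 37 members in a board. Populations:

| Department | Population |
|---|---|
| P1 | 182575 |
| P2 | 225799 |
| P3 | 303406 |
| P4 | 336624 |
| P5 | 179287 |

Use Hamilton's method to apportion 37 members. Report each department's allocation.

P1 6, P2 7, P3 9, P4 10, P5 5

Total 1227691; standard divisor 1227691/37 ≈ 33180.838.
Standard quotas: P1 5.5024, P2 6.8051, P3 9.1440, P4 10.1451, P5 5.4033.
Lower quotas: P1 5, P2 6, P3 9, P4 10, P5 5 (sum 35, leaving 2 seats).
Remainders in descending order: P2 0.8051, P1 0.5024, P5 0.4033, P4 0.1451, P3 0.1440.
Largest remainders: P2, P1 receive the extra seats.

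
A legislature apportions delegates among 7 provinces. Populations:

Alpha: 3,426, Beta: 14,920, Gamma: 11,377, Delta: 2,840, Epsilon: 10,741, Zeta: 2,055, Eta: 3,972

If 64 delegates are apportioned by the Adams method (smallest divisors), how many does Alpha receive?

5

Standard divisor 49331/64 ≈ 770.797; standard quotas: Alpha 4.445, Beta 19.357, Gamma 14.760, Delta 3.684, Epsilon 13.935, Zeta 2.666, Eta 5.153.
Rounding up gives 5, 20, 15, 4, 14, 3, 6 = 67 seats, so the divisor must be adjusted.
With modified divisor 820: modified quotas Alpha 4.178, Beta 18.195, Gamma 13.874, Delta 3.463, Epsilon 13.099, Zeta 2.506, Eta 4.844.
Rounding up: Alpha 5, Beta 19, Gamma 14, Delta 4, Epsilon 14, Zeta 3, Eta 5 (total 64).
Alpha receives 5.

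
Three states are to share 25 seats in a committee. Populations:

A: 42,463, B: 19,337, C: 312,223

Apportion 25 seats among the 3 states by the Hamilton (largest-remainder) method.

The standard divisor is 374023/25 ≈ 14960.92.
Standard quotas: A 2.8383, B 1.2925, C 20.8692.
Lower quotas: A 2, B 1, C 20 (sum 23, leaving 2 seats).
Remainders in descending order: C 0.8692, A 0.8383, B 0.2925.
Largest remainders: C, A receive the extra seats.

A 3, B 1, C 21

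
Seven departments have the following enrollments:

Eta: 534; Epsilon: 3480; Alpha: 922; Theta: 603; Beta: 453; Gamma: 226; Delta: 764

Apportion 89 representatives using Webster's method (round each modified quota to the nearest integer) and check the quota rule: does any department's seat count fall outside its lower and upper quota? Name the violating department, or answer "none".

Epsilon

Standard quotas: Eta 6.807, Epsilon 44.360, Alpha 11.753, Theta 7.686, Beta 5.774, Gamma 2.881, Delta 9.739.
Webster allocation: Eta 7, Epsilon 43, Alpha 12, Theta 8, Beta 6, Gamma 3, Delta 10.
Epsilon has quota 44.360 (lower 44, upper 45) but receives 43 — outside the quota interval.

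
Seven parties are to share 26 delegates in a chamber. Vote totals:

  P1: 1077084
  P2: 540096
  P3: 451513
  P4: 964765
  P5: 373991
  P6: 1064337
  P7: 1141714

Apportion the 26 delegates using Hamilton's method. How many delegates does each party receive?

P1 5, P2 3, P3 2, P4 4, P5 2, P6 5, P7 5

Standard divisor: 5613500 ÷ 26 ≈ 215903.846.
Standard quotas: P1 4.9887, P2 2.5016, P3 2.0913, P4 4.4685, P5 1.7322, P6 4.9297, P7 5.2881.
Lower quotas: P1 4, P2 2, P3 2, P4 4, P5 1, P6 4, P7 5 (sum 22, leaving 4 seats).
Remainders in descending order: P1 0.9887, P6 0.9297, P5 0.7322, P2 0.5016, P4 0.4685, P7 0.2881, P3 0.0913.
The surplus seats go to P1, P6, P5, P2.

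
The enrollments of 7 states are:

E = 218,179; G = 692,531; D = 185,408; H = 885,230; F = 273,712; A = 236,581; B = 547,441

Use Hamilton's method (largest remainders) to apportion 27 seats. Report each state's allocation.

E: 2, G: 6, D: 2, H: 8, F: 2, A: 2, B: 5

Standard divisor: 3039082 ÷ 27 ≈ 112558.593.
Standard quotas: E 1.9384, G 6.1526, D 1.6472, H 7.8646, F 2.4317, A 2.1018, B 4.8636.
Lower quotas: E 1, G 6, D 1, H 7, F 2, A 2, B 4 (sum 23, leaving 4 seats).
Remainders in descending order: E 0.9384, H 0.8646, B 0.8636, D 0.6472, F 0.4317, G 0.1526, A 0.1018.
The surplus seats go to E, H, B, D.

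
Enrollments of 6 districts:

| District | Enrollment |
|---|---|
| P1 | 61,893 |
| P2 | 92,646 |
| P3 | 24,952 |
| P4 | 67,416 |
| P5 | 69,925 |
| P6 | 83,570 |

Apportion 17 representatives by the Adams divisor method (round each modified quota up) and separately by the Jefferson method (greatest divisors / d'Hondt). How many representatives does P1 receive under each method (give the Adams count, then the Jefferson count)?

Adams: P1 3, P2 4, P3 1, P4 3, P5 3, P6 3.
Jefferson: P1 2, P2 4, P3 1, P4 3, P5 3, P6 4.
P1 gets 3 under Adams and 2 under Jefferson.

3 and 2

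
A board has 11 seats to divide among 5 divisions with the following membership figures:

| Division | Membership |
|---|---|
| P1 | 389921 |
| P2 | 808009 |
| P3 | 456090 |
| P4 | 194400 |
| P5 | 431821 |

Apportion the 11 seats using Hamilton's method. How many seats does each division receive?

P1 2; P2 4; P3 2; P4 1; P5 2

Total 2280241; standard divisor 2280241/11 ≈ 207294.636.
Standard quotas: P1 1.8810, P2 3.8979, P3 2.2002, P4 0.9378, P5 2.0831.
Lower quotas: P1 1, P2 3, P3 2, P4 0, P5 2 (sum 8, leaving 3 seats).
Remainders in descending order: P4 0.9378, P2 0.8979, P1 0.8810, P3 0.2002, P5 0.0831.
Largest remainders: P4, P2, P1 receive the extra seats.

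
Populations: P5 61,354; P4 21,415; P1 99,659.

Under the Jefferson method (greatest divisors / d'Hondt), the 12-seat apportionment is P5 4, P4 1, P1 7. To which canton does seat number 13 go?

Priority for the next seat is population ÷ (current seats + 1).
Priorities: P5 12270.800, P4 10707.500, P1 12457.375.
Highest priority: P1.

P1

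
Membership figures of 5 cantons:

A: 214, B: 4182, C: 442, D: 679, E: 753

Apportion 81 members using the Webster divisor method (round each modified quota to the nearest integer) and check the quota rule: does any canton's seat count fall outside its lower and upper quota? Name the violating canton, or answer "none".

Standard quotas: A 2.765, B 54.026, C 5.710, D 8.772, E 9.728.
Webster allocation: A 3, B 53, C 6, D 9, E 10.
B has quota 54.026 (lower 54, upper 55) but receives 53 — outside the quota interval.

B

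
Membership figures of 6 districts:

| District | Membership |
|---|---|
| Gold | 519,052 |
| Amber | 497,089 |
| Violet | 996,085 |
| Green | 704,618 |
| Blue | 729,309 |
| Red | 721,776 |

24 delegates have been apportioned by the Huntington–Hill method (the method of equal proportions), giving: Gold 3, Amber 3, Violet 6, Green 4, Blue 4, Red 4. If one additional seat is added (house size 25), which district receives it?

Blue

Priority for the next seat is population ÷ (√(s·(s+1))).
Priorities: Gold 149837.406, Amber 143497.234, Violet 153699.252, Green 157557.375, Blue 163078.450, Red 161394.020.
Highest priority: Blue.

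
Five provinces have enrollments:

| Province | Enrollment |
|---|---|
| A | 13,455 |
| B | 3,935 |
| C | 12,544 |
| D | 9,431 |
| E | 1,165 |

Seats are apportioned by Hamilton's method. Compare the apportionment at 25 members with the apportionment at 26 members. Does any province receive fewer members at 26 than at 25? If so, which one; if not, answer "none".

none

At 25 seats: A 8, B 2, C 8, D 6, E 1.
At 26 seats: A 9, B 2, C 8, D 6, E 1.
No province's allocation decreased.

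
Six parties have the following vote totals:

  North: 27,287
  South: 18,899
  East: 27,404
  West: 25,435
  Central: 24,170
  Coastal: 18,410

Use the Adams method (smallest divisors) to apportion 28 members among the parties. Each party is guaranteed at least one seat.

North 5, South 4, East 5, West 5, Central 5, Coastal 4

Standard divisor 141605/28 ≈ 5057.321; standard quotas: North 5.396, South 3.737, East 5.419, West 5.029, Central 4.779, Coastal 3.640.
Rounding up gives 6, 4, 6, 6, 5, 4 = 31 seats, so the divisor must be adjusted.
With modified divisor 5800: modified quotas North 4.705, South 3.258, East 4.725, West 4.385, Central 4.167, Coastal 3.174.
Rounding up: North 5, South 4, East 5, West 5, Central 5, Coastal 4 (total 28).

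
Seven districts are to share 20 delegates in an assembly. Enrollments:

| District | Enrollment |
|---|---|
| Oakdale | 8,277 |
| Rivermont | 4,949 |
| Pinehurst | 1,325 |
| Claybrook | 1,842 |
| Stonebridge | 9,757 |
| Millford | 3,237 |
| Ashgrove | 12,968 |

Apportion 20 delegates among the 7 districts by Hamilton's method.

Standard divisor: 42355 ÷ 20 ≈ 2117.75.
Standard quotas: Oakdale 3.9084, Rivermont 2.3369, Pinehurst 0.6257, Claybrook 0.8698, Stonebridge 4.6072, Millford 1.5285, Ashgrove 6.1235.
Lower quotas: Oakdale 3, Rivermont 2, Pinehurst 0, Claybrook 0, Stonebridge 4, Millford 1, Ashgrove 6 (sum 16, leaving 4 seats).
Remainders in descending order: Oakdale 0.9084, Claybrook 0.8698, Pinehurst 0.6257, Stonebridge 0.6072, Millford 0.5285, Rivermont 0.3369, Ashgrove 0.1235.
The surplus seats go to Oakdale, Claybrook, Pinehurst, Stonebridge.

Oakdale=4, Rivermont=2, Pinehurst=1, Claybrook=1, Stonebridge=5, Millford=1, Ashgrove=6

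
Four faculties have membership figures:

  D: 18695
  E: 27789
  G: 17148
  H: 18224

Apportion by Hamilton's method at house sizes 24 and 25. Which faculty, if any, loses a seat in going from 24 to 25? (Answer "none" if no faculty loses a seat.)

At 24 seats: D 6, E 8, G 5, H 5.
At 25 seats: D 6, E 8, G 5, H 6.
No faculty's allocation decreased.

none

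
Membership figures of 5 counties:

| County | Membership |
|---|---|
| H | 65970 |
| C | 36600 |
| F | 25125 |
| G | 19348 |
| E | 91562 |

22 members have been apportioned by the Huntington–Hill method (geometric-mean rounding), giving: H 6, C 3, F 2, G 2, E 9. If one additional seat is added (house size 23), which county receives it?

Priority for the next seat is population ÷ (√(s·(s+1))).
Priorities: H 10179.392, C 10565.510, F 10257.238, G 7898.788, E 9651.482.
Highest priority: C.

C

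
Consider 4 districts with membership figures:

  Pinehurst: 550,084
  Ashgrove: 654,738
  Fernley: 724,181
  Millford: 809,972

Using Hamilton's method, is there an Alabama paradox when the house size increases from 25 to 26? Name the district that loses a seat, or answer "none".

none

At 25 seats: Pinehurst 5, Ashgrove 6, Fernley 7, Millford 7.
At 26 seats: Pinehurst 5, Ashgrove 6, Fernley 7, Millford 8.
No district's allocation decreased.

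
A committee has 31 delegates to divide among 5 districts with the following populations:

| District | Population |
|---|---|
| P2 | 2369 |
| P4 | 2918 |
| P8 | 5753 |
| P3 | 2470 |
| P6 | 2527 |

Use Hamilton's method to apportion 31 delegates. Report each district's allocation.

Total 16037; standard divisor 16037/31 ≈ 517.323.
Standard quotas: P2 4.5793, P4 5.6406, P8 11.1207, P3 4.7746, P6 4.8848.
Lower quotas: P2 4, P4 5, P8 11, P3 4, P6 4 (sum 28, leaving 3 seats).
Remainders in descending order: P6 0.8848, P3 0.7746, P4 0.6406, P2 0.5793, P8 0.1207.
The surplus seats go to P6, P3, P4.

P2 4, P4 6, P8 11, P3 5, P6 5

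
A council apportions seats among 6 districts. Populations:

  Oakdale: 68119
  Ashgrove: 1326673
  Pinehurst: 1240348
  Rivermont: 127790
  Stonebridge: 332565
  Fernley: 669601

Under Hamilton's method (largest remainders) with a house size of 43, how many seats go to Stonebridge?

4

Standard divisor: 3765096 ÷ 43 ≈ 87560.372.
Standard quotas: Oakdale 0.7780, Ashgrove 15.1515, Pinehurst 14.1656, Rivermont 1.4595, Stonebridge 3.7981, Fernley 7.6473.
Lower quotas: Oakdale 0, Ashgrove 15, Pinehurst 14, Rivermont 1, Stonebridge 3, Fernley 7 (sum 40, leaving 3 seats).
Remainders in descending order: Stonebridge 0.7981, Oakdale 0.7780, Fernley 0.6473, Rivermont 0.4595, Pinehurst 0.1656, Ashgrove 0.1515.
Largest remainders: Stonebridge, Oakdale, Fernley receive the extra seats.
Stonebridge receives 4.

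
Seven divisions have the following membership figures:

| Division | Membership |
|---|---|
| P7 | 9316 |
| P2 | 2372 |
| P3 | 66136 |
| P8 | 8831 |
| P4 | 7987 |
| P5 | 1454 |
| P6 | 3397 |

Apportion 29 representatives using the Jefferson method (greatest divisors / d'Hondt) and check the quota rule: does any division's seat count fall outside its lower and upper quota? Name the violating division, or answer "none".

Standard quotas: P7 2.715, P2 0.691, P3 19.277, P8 2.574, P4 2.328, P5 0.424, P6 0.990.
Jefferson allocation: P7 3, P2 0, P3 21, P8 2, P4 2, P5 0, P6 1.
P3 has quota 19.277 (lower 19, upper 20) but receives 21 — outside the quota interval.

P3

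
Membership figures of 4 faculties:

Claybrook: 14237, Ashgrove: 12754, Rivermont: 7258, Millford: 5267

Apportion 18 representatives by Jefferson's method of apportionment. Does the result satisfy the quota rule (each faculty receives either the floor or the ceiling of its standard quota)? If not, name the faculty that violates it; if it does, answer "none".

none

Standard quotas: Claybrook 6.485, Ashgrove 5.810, Rivermont 3.306, Millford 2.399.
Jefferson allocation: Claybrook 7, Ashgrove 6, Rivermont 3, Millford 2.
Every allocation lies between the lower and upper quota.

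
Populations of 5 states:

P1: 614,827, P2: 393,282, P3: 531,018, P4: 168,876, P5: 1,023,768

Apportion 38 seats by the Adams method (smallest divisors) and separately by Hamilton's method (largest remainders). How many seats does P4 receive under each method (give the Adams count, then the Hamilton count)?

3 and 2

Adams: P1 8, P2 6, P3 7, P4 3, P5 14.
Hamilton: P1 9, P2 6, P3 7, P4 2, P5 14.
P4 gets 3 under Adams and 2 under Hamilton.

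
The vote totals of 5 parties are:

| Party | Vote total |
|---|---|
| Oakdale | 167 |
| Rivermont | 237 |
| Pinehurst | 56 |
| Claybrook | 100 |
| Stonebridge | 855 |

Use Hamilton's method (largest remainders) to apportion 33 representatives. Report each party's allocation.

Oakdale=4, Rivermont=6, Pinehurst=1, Claybrook=2, Stonebridge=20

Standard divisor: 1415 ÷ 33 ≈ 42.879.
Standard quotas: Oakdale 3.895, Rivermont 5.527, Pinehurst 1.306, Claybrook 2.332, Stonebridge 19.940.
Lower quotas: Oakdale 3, Rivermont 5, Pinehurst 1, Claybrook 2, Stonebridge 19 (sum 30, leaving 3 seats).
Remainders in descending order: Stonebridge 0.940, Oakdale 0.895, Rivermont 0.527, Claybrook 0.332, Pinehurst 0.306.
The surplus seats go to Stonebridge, Oakdale, Rivermont.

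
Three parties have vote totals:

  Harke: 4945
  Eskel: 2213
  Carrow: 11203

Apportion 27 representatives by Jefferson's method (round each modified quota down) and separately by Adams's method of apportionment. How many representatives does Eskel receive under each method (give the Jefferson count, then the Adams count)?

3 and 4

Jefferson: Harke 7, Eskel 3, Carrow 17.
Adams: Harke 7, Eskel 4, Carrow 16.
Eskel gets 3 under Jefferson and 4 under Adams.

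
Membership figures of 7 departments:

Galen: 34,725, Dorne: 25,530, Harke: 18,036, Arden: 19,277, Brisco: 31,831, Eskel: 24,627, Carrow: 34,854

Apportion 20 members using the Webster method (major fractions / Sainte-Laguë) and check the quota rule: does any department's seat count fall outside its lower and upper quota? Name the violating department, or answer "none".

none

Standard quotas: Galen 3.677, Dorne 2.703, Harke 1.910, Arden 2.041, Brisco 3.370, Eskel 2.608, Carrow 3.691.
Webster allocation: Galen 4, Dorne 3, Harke 2, Arden 2, Brisco 3, Eskel 2, Carrow 4.
Every allocation lies between the lower and upper quota.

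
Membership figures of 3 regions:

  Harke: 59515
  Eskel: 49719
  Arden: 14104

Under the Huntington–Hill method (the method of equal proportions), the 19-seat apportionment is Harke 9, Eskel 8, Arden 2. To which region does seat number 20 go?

Harke

Priority for the next seat is population ÷ (√(s·(s+1))).
Priorities: Harke 6273.432, Eskel 5859.440, Arden 5757.934.
Highest priority: Harke.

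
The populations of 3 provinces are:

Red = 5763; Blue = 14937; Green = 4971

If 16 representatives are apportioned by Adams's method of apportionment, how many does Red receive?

Standard divisor 25671/16 ≈ 1604.438; standard quotas: Red 3.592, Blue 9.310, Green 3.098.
Rounding up gives 4, 10, 4 = 18 seats, so the divisor must be adjusted.
With modified divisor 1800: modified quotas Red 3.202, Blue 8.298, Green 2.762.
Rounding up: Red 4, Blue 9, Green 3 (total 16).
Red receives 4.

4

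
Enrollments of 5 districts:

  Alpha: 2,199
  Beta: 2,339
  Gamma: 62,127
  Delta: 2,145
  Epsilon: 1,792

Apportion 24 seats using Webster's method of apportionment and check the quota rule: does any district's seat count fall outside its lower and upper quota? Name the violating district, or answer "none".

Gamma

Standard quotas: Alpha 0.748, Beta 0.795, Gamma 21.119, Delta 0.729, Epsilon 0.609.
Webster allocation: Alpha 1, Beta 1, Gamma 20, Delta 1, Epsilon 1.
Gamma has quota 21.119 (lower 21, upper 22) but receives 20 — outside the quota interval.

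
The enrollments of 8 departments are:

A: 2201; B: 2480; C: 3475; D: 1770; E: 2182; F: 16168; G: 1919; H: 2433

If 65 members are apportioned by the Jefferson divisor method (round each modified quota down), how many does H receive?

Standard divisor 32628/65 ≈ 501.969; standard quotas: A 4.385, B 4.941, C 6.923, D 3.526, E 4.347, F 32.209, G 3.823, H 4.847.
Rounding down gives 4, 4, 6, 3, 4, 32, 3, 4 = 60 seats, so the divisor must be adjusted.
With modified divisor 476.8: modified quotas A 4.616, B 5.201, C 7.288, D 3.712, E 4.576, F 33.909, G 4.025, H 5.103.
Rounding down: A 4, B 5, C 7, D 3, E 4, F 33, G 4, H 5 (total 65).
H receives 5.

5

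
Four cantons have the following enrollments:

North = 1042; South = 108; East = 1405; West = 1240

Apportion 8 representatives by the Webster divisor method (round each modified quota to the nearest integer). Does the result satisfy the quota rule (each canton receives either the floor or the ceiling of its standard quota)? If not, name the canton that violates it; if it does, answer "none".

Standard quotas: North 2.197, South 0.228, East 2.962, West 2.614.
Webster allocation: North 2, South 0, East 3, West 3.
Every allocation lies between the lower and upper quota.

none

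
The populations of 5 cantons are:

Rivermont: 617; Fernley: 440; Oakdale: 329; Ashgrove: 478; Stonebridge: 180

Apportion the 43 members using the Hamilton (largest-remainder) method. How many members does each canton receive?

Standard divisor: 2044 ÷ 43 ≈ 47.535.
Standard quotas: Rivermont 12.980, Fernley 9.256, Oakdale 6.921, Ashgrove 10.056, Stonebridge 3.787.
Lower quotas: Rivermont 12, Fernley 9, Oakdale 6, Ashgrove 10, Stonebridge 3 (sum 40, leaving 3 seats).
Remainders in descending order: Rivermont 0.980, Oakdale 0.921, Stonebridge 0.787, Fernley 0.256, Ashgrove 0.056.
Largest remainders: Rivermont, Oakdale, Stonebridge receive the extra seats.

Rivermont=13, Fernley=9, Oakdale=7, Ashgrove=10, Stonebridge=4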